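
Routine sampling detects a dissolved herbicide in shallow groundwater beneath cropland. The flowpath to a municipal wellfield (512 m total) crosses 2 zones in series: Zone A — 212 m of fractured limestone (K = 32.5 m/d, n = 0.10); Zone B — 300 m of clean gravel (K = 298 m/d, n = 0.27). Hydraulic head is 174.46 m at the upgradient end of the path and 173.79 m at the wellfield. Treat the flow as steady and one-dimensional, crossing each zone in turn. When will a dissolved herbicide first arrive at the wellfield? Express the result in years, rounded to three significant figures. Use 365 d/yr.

3.15 years

Total head drop ΔH = 174.46 − 173.79 = 0.67 m
Steady 1-D flow in series ⇒ the Darcy flux q is identical in every zone and the zone head losses add (resistances L/K in series).
Σ(L/K) = 212/32.5 + 300/298 = 6.523 + 1.007 = 7.530 d
q = ΔH / Σ(L/K) = 0.67 / 7.530 = 0.08898 m/d (same in every zone)
Zone A: v = q/n = 0.08898/0.10 = 0.8898 m/d → t_A = 212/0.8898 = 238.3 d
Zone B: v = q/n = 0.08898/0.27 = 0.3296 m/d → t_B = 300/0.3296 = 910.3 d
Total t = 238.3 + 910.3 = 1149 d
   = 1149 / 365 = 3.15 yr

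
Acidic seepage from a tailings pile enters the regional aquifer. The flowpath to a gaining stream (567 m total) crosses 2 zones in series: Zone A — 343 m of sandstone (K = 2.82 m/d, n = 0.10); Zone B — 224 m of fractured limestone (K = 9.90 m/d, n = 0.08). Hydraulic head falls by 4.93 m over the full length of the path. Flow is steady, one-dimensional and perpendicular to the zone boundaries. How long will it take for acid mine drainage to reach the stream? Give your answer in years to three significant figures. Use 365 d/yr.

4.19 years

Continuity: the same q passes through each zone, so ΔH = q·Σ(L_j/K_j) — the zones act as resistances in series.
Σ(L/K) = 343/2.82 + 224/9.90 = 121.6 + 22.63 = 144.3 d
q = ΔH / Σ(L/K) = 4.93 / 144.3 = 0.03418 m/d (same in every zone)
Zone A: v = q/n = 0.03418/0.10 = 0.3418 m/d → t_A = 343/0.3418 = 1004 d
Zone B: v = q/n = 0.03418/0.08 = 0.4272 m/d → t_B = 224/0.4272 = 524.4 d
Total t = 1004 + 524.4 = 1528 d
   = 1528 / 365 = 4.19 yr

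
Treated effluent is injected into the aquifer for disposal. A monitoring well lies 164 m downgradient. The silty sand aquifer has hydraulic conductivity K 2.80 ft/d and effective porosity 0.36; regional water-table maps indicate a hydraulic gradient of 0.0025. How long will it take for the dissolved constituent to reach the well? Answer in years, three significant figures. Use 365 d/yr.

75.8 years

K = 2.80 ft/d × 0.3048 = 0.8534 m/d
q = Ki = 0.8534 × 0.0025 = 0.002134 m/d
v = Ki/n = 0.8534·0.0025/0.36 = 0.005927 m/d
t = L / v = 164 / 0.005927 = 27670 d
   = 27670 / 365 = 75.8 yr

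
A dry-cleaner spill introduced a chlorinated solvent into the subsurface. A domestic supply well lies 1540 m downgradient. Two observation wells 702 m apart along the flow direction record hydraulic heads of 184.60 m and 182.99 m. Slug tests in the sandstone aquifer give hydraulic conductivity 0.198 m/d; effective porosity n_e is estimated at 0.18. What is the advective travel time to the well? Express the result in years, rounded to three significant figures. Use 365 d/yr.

1670 years

Hydraulic gradient i = (184.60 − 182.99) / 702 = 1.61 / 702 = 0.002293
q = Ki = 0.198 × 0.002293 = 4.541e-4 m/d
Average linear velocity = 4.541e-4 / 0.18 = 0.002523 m/d
t = L / v = 1540 / 0.002523 = 610400 d
   = 610400 / 365 = 1670 yr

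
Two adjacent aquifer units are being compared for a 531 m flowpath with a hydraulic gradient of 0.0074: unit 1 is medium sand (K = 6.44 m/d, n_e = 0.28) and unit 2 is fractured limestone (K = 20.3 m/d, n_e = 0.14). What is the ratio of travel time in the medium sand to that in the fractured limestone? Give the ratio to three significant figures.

Unit 1 (medium sand): v = 6.44×0.0074/0.28 = 0.1702 m/d, t = 531/0.1702 = 3120 d
Unit 2 (fractured limestone): v = 20.3×0.0074/0.14 = 1.073 m/d, t = 531/1.073 = 494.9 d
t(medium sand) / t(fractured limestone) = 3120/494.9 = 6.30

6.30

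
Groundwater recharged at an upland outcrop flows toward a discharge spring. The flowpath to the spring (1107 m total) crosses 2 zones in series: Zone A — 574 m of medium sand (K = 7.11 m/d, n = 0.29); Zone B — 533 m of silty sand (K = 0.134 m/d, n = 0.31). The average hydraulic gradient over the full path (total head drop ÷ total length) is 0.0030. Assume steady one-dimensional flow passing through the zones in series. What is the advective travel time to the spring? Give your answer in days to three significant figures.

Steady 1-D flow in series ⇒ the Darcy flux q is identical in every zone and the zone head losses add (resistances L/K in series).
Σ(L/K) = 574/7.11 + 533/0.134 = 80.73 + 3978 = 4058 d
K_eq = L_total / Σ(L/K) = 1107 / 4058 = 0.2728 m/d
q = K_eq · i = 0.2728 × 0.0030 = 8.183e-4 m/d (same in every zone)
Zone A: v = q/n = 8.183e-4/0.29 = 0.002822 m/d → t_A = 574/0.002822 = 203400 d
Zone B: v = q/n = 8.183e-4/0.31 = 0.002640 m/d → t_B = 533/0.002640 = 201900 d
Total t = 203400 + 201900 = 405300 d

405000 days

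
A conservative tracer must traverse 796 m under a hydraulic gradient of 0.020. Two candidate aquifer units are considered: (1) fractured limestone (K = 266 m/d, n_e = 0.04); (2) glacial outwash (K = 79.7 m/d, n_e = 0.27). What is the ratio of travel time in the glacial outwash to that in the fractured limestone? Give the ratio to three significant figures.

Unit 1 (fractured limestone): v = 266×0.020/0.04 = 133.0 m/d, t = 796/133.0 = 5.985 d
Unit 2 (glacial outwash): v = 79.7×0.020/0.27 = 5.904 m/d, t = 796/5.904 = 134.8 d
t(glacial outwash) / t(fractured limestone) = 134.8/5.985 = 22.5

22.5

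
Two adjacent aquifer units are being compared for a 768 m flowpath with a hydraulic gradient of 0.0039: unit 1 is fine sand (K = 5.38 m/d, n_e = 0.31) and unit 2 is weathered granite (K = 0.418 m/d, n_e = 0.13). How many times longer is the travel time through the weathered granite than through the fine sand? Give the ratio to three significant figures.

Unit 1 (fine sand): v = 5.38×0.0039/0.31 = 0.06768 m/d, t = 768/0.06768 = 11350 d
Unit 2 (weathered granite): v = 0.418×0.0039/0.13 = 0.01254 m/d, t = 768/0.01254 = 61240 d
t(weathered granite) / t(fine sand) = 61240/11350 = 5.40

5.40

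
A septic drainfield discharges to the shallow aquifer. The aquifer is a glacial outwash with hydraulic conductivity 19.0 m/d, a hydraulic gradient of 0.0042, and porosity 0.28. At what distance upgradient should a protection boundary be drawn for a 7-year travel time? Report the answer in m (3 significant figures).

728 m

Specific discharge q = 19.0 × 0.0042 = 0.07980 m/d
v = Ki/n = 19.0·0.0042/0.28 = 0.2850 m/d
T = 7 yr × 365 = 2555 d
L = v × T = 0.2850 × 2555 = 728.2 m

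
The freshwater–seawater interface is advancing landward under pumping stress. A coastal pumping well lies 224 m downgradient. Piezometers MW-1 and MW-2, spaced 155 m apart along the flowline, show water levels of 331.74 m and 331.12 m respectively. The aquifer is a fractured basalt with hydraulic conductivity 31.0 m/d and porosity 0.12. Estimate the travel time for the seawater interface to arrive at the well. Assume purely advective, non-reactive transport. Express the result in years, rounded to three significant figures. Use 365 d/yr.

Hydraulic gradient i = (331.74 − 331.12) / 155 = 0.62 / 155 = 0.004000
Darcy flux q = K·i = 31.0 × 0.004000 = 0.1240 m/d
v_s = q/n_e = 0.1240/0.12 = 1.033 m/d
t = L / v = 224 / 1.033 = 216.8 d
   = 216.8 / 365 = 0.594 yr

0.594 years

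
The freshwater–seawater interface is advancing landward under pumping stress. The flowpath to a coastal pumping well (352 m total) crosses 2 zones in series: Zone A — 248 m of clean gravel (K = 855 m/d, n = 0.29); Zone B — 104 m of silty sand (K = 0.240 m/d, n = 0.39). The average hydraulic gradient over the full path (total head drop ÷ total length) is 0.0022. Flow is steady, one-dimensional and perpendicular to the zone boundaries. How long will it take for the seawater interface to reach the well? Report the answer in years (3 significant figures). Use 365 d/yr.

Steady 1-D flow in series ⇒ the Darcy flux q is identical in every zone and the zone head losses add (resistances L/K in series).
Σ(L/K) = 248/855 + 104/0.240 = 0.2901 + 433.3 = 433.6 d
K_eq = L_total / Σ(L/K) = 352 / 433.6 = 0.8118 m/d
q = K_eq · i = 0.8118 × 0.0022 = 0.001786 m/d (same in every zone)
Zone A: v = q/n = 0.001786/0.29 = 0.006158 m/d → t_A = 248/0.006158 = 40270 d
Zone B: v = q/n = 0.001786/0.39 = 0.004579 m/d → t_B = 104/0.004579 = 22710 d
Total t = 40270 + 22710 = 62980 d
   = 62980 / 365 = 173 yr

173 years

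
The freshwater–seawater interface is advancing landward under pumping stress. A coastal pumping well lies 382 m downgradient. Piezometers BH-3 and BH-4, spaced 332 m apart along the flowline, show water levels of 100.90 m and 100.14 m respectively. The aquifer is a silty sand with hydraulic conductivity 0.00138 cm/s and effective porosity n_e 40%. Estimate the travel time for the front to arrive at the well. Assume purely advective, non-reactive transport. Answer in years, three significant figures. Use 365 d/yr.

Hydraulic gradient i = (100.90 − 100.14) / 332 = 0.76 / 332 = 0.002289
K = 0.00138 cm/s × 864 = 1.192 m/d
Darcy flux q = K·i = 1.192 × 0.002289 = 0.002729 m/d
Average linear velocity = 0.002729 / 0.40 = 0.006824 m/d
t = L / v = 382 / 0.006824 = 55980 d
   = 55980 / 365 = 153 yr

153 years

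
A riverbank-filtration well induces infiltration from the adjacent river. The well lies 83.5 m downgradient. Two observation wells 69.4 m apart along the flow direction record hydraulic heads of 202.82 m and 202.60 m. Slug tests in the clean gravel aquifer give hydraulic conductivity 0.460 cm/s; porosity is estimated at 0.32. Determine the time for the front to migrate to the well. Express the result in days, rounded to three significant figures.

Hydraulic gradient i = (202.82 − 202.60) / 69.4 = 0.22 / 69.4 = 0.003170
K = 0.460 cm/s × 864 = 397.4 m/d
Specific discharge q = 397.4 × 0.003170 = 1.260 m/d
v_s = q/n_e = 1.260/0.32 = 3.937 m/d
t = L / v = 83.5 / 3.937 = 21.21 d

21.2 days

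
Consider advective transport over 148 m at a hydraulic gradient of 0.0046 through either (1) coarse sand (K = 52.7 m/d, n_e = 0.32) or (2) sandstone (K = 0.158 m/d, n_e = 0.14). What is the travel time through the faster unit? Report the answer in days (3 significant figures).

Unit 1 (coarse sand): v = 52.7×0.0046/0.32 = 0.7576 m/d, t = 148/0.7576 = 195.4 d
Unit 2 (sandstone): v = 0.158×0.0046/0.14 = 0.005191 m/d, t = 148/0.005191 = 28510 d
Faster unit: t = 195 d

195 days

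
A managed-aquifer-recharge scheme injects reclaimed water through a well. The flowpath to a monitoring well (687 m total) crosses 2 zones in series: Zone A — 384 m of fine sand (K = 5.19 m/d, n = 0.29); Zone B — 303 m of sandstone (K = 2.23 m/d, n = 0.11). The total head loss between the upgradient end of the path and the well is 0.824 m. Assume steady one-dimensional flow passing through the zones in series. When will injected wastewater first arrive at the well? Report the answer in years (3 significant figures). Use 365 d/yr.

101 years

Continuity: the same q passes through each zone, so ΔH = q·Σ(L_j/K_j) — the zones act as resistances in series.
Σ(L/K) = 384/5.19 + 303/2.23 = 73.99 + 135.9 = 209.9 d
q = ΔH / Σ(L/K) = 0.824 / 209.9 = 0.003926 m/d (same in every zone)
Zone A: v = q/n = 0.003926/0.29 = 0.01354 m/d → t_A = 384/0.01354 = 28360 d
Zone B: v = q/n = 0.003926/0.11 = 0.03569 m/d → t_B = 303/0.03569 = 8489 d
Total t = 28360 + 8489 = 36850 d
   = 36850 / 365 = 101 yr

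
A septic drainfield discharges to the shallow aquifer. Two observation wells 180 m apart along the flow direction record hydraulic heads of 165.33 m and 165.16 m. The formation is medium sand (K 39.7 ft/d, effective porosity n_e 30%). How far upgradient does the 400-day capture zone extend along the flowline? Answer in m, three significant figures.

15.2 m

Hydraulic gradient i = (165.33 − 165.16) / 180 = 0.17 / 180 = 9.444e-4
K = 39.7 ft/d × 0.3048 = 12.10 m/d
Darcy flux q = K·i = 12.10 × 9.444e-4 = 0.01143 m/d
Seepage velocity v = q / n = 0.01143 / 0.30 = 0.03809 m/d
L = v × T = 0.03809 × 400 = 15.24 m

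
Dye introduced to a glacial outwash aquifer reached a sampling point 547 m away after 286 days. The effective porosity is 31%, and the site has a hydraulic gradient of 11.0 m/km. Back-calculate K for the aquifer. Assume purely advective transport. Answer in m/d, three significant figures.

53.9 m/d

v = L / t = 547 / 286 = 1.913 m/d
K = v · n / i = 1.913 × 0.31 / 0.011 = 53.9 m/d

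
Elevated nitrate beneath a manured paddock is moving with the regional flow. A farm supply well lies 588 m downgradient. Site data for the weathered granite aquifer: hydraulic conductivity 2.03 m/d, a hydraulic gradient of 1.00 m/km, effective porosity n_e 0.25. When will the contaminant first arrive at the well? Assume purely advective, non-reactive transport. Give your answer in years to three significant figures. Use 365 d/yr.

198 years

Specific discharge q = 2.03 × 0.0010 = 0.002030 m/d
Average linear velocity = 0.002030 / 0.25 = 0.008120 m/d
t = L / v = 588 / 0.008120 = 72410 d
   = 72410 / 365 = 198 yr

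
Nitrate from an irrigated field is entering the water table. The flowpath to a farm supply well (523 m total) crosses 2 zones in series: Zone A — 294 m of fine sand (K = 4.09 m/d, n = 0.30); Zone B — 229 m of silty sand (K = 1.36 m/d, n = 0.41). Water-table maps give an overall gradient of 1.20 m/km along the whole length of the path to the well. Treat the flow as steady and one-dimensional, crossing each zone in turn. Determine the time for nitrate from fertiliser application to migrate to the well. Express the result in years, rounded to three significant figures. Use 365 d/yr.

191 years

Continuity: the same q passes through each zone, so ΔH = q·Σ(L_j/K_j) — the zones act as resistances in series.
Σ(L/K) = 294/4.09 + 229/1.36 = 71.88 + 168.4 = 240.3 d
K_eq = L_total / Σ(L/K) = 523 / 240.3 = 2.177 m/d
q = K_eq · i = 2.177 × 0.0012 = 0.002612 m/d (same in every zone)
Zone A: v = q/n = 0.002612/0.30 = 0.008707 m/d → t_A = 294/0.008707 = 33770 d
Zone B: v = q/n = 0.002612/0.41 = 0.006371 m/d → t_B = 229/0.006371 = 35940 d
Total t = 33770 + 35940 = 69710 d
   = 69710 / 365 = 191 yr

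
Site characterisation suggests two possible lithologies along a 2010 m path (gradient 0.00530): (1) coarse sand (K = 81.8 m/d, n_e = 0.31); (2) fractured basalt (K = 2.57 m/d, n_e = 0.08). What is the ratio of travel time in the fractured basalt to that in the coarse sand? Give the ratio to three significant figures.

8.21

Unit 1 (coarse sand): v = 81.8×0.0053/0.31 = 1.399 m/d, t = 2010/1.399 = 1437 d
Unit 2 (fractured basalt): v = 2.57×0.0053/0.08 = 0.1703 m/d, t = 2010/0.1703 = 11810 d
t(fractured basalt) / t(coarse sand) = 11810/1437 = 8.21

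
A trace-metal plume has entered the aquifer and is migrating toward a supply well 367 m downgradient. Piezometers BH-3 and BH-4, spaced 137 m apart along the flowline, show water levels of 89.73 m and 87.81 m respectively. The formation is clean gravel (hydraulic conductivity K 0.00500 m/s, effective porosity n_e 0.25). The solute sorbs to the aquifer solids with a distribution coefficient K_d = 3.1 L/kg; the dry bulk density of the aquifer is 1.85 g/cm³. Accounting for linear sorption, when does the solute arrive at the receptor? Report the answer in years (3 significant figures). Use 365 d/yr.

Hydraulic gradient i = (89.73 − 87.81) / 137 = 1.92 / 137 = 0.01401
K = 0.00500 m/s × 86400 s/d = 432.0 m/d
Darcy flux q = K·i = 432.0 × 0.01401 = 6.054 m/d
v_s = q/n_e = 6.054/0.25 = 24.22 m/d
Retardation R = 1 + ρ_b·K_d/n = 1 + 1.85×3.1/0.25 = 23.94
Contaminant velocity v_c = v/R = 24.22/23.94 = 1.012 m/d
t = L/v_c = 367/1.012 = 362.8 d
   = 362.8/365 = 0.994 yr

0.994 years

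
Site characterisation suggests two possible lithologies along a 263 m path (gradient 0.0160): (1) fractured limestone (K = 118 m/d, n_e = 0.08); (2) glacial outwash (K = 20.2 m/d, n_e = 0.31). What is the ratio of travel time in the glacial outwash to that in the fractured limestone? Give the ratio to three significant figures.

Unit 1 (fractured limestone): v = 118×0.016/0.08 = 23.60 m/d, t = 263/23.60 = 11.14 d
Unit 2 (glacial outwash): v = 20.2×0.016/0.31 = 1.043 m/d, t = 263/1.043 = 252.3 d
t(glacial outwash) / t(fractured limestone) = 252.3/11.14 = 22.6

22.6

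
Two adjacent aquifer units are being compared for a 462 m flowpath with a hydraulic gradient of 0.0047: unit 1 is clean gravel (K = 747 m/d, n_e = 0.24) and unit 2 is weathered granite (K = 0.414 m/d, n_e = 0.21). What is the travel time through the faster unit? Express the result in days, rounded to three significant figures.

31.6 days

Unit 1 (clean gravel): v = 747×0.0047/0.24 = 14.63 m/d, t = 462/14.63 = 31.58 d
Unit 2 (weathered granite): v = 0.414×0.0047/0.21 = 0.009266 m/d, t = 462/0.009266 = 49860 d
Faster unit: t = 31.6 d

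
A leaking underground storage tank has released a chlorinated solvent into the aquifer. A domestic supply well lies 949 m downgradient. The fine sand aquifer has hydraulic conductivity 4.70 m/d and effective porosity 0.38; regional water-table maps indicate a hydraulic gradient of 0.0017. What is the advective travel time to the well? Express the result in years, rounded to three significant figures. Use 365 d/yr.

Darcy flux q = K·i = 4.70 × 0.0017 = 0.007990 m/d
v = Ki/n = 4.70·0.0017/0.38 = 0.02103 m/d
t = L / v = 949 / 0.02103 = 45130 d
   = 45130 / 365 = 124 yr

124 years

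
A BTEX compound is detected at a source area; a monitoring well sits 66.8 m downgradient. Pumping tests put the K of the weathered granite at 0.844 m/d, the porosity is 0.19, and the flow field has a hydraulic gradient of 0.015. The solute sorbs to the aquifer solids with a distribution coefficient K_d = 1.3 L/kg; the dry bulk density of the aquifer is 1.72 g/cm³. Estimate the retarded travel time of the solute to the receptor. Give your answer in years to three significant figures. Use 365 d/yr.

q = Ki = 0.844 × 0.015 = 0.01266 m/d
Average linear velocity = 0.01266 / 0.19 = 0.06663 m/d
Retardation R = 1 + ρ_b·K_d/n = 1 + 1.72×1.3/0.19 = 12.77
Contaminant velocity v_c = v/R = 0.06663/12.77 = 0.005218 m/d
t = L/v_c = 66.8/0.005218 = 12800 d
   = 12800/365 = 35.1 yr

35.1 years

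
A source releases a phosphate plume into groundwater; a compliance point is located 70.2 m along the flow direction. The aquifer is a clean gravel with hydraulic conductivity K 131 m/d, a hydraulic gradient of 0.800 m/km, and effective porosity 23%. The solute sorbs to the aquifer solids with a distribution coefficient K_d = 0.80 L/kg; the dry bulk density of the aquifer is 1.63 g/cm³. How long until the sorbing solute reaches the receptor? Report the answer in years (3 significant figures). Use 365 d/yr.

2.82 years

Specific discharge q = 131 × 8.0e-4 = 0.1048 m/d
Seepage velocity v = q / n = 0.1048 / 0.23 = 0.4557 m/d
Retardation R = 1 + ρ_b·K_d/n = 1 + 1.63×0.80/0.23 = 6.670
Contaminant velocity v_c = v/R = 0.4557/6.670 = 0.06832 m/d
t = L/v_c = 70.2/0.06832 = 1028 d
   = 1028/365 = 2.82 yr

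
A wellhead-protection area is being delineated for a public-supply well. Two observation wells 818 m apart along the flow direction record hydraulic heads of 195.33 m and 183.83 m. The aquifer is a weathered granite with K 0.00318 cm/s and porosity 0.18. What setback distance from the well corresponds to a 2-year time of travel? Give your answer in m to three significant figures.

Hydraulic gradient i = (195.33 − 183.83) / 818 = 11.50 / 818 = 0.01406
K = 0.00318 cm/s × 864 = 2.748 m/d
Darcy flux q = K·i = 2.748 × 0.01406 = 0.03863 m/d
v = Ki/n = 2.748·0.01406/0.18 = 0.2146 m/d
T = 2 yr × 365 = 730 d
L = v × T = 0.2146 × 730 = 156.7 m

157 m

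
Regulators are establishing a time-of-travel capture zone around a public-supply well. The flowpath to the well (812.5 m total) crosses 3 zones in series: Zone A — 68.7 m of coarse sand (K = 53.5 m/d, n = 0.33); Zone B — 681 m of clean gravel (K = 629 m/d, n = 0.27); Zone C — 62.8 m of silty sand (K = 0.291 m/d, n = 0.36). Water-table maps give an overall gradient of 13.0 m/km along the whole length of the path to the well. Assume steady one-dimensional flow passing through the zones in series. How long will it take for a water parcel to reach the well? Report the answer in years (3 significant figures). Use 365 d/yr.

For zones in series the flux q is common to all zones; the equivalent conductivity is the harmonic (thickness-weighted) mean, K_eq = L_total / Σ(L_j/K_j).
Σ(L/K) = 68.7/53.5 + 681/629 + 62.8/0.291 = 1.284 + 1.083 + 215.8 = 218.2 d
K_eq = L_total / Σ(L/K) = 812.5 / 218.2 = 3.724 m/d
q = K_eq · i = 3.724 × 0.013 = 0.04841 m/d (same in every zone)
Zone A: v = q/n = 0.04841/0.33 = 0.1467 m/d → t_A = 68.7/0.1467 = 468.3 d
Zone B: v = q/n = 0.04841/0.27 = 0.1793 m/d → t_B = 681/0.1793 = 3798 d
Zone C: v = q/n = 0.04841/0.36 = 0.1345 m/d → t_C = 62.8/0.1345 = 467.0 d
Total t = 468.3 + 3798 + 467.0 = 4733 d
   = 4733 / 365 = 13.0 yr

13.0 years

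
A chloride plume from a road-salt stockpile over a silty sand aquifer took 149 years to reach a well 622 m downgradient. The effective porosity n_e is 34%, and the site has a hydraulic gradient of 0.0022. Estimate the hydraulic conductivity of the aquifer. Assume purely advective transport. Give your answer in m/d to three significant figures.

1.77 m/d

t = 149 years = 54390 d
v = L / t = 622 / 54390 = 0.01144 m/d
K = v · n / i = 0.01144 × 0.34 / 0.0022 = 1.77 m/d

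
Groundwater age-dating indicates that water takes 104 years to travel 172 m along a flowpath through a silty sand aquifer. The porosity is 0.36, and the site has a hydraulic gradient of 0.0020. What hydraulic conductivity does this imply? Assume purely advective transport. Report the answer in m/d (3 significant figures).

0.816 m/d

t = 104 years = 37960 d
v = L / t = 172 / 37960 = 0.004531 m/d
K = v · n / i = 0.004531 × 0.36 / 0.0020 = 0.816 m/d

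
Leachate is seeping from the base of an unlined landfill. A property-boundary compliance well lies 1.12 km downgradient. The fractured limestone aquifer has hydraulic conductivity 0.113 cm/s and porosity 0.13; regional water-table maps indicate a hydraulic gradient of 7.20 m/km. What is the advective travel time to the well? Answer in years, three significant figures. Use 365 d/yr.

0.567 years

K = 0.113 cm/s × 864 = 97.63 m/d
q = Ki = 97.63 × 0.0072 = 0.7030 m/d
Average linear velocity = 0.7030 / 0.13 = 5.407 m/d
L = 1.12 km = 1120 m
t = L / v = 1120 / 5.407 = 207.1 d
   = 207.1 / 365 = 0.567 yr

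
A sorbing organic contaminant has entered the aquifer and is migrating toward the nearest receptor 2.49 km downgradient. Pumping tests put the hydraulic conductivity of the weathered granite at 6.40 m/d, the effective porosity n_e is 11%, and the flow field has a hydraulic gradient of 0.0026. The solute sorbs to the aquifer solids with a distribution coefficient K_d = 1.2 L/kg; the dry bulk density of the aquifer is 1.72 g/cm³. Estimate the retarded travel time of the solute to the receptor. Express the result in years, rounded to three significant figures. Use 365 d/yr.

Darcy flux q = K·i = 6.40 × 0.0026 = 0.01664 m/d
v = Ki/n = 6.40·0.0026/0.11 = 0.1513 m/d
Retardation R = 1 + ρ_b·K_d/n = 1 + 1.72×1.2/0.11 = 19.76
Contaminant velocity v_c = v/R = 0.1513/19.76 = 0.007654 m/d
L = 2.49 km = 2490 m
t = L/v_c = 2490/0.007654 = 325300 d
   = 325300/365 = 891 yr

891 years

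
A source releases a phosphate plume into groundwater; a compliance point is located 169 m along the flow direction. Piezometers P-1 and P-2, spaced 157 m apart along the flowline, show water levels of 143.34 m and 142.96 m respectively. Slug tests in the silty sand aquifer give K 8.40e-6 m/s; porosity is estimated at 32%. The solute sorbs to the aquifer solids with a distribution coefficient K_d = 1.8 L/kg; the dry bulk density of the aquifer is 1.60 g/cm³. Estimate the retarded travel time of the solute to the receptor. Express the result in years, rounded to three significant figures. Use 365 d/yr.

Hydraulic gradient i = (143.34 − 142.96) / 157 = 0.38 / 157 = 0.002420
K = 8.40e-6 m/s × 86400 s/d = 0.7258 m/d
q = Ki = 0.7258 × 0.002420 = 0.001757 m/d
Seepage velocity v = q / n = 0.001757 / 0.32 = 0.005489 m/d
Retardation R = 1 + ρ_b·K_d/n = 1 + 1.60×1.8/0.32 = 10.00
Contaminant velocity v_c = v/R = 0.005489/10.00 = 5.489e-4 m/d
t = L/v_c = 169/5.489e-4 = 307900 d
   = 307900/365 = 843 yr

843 years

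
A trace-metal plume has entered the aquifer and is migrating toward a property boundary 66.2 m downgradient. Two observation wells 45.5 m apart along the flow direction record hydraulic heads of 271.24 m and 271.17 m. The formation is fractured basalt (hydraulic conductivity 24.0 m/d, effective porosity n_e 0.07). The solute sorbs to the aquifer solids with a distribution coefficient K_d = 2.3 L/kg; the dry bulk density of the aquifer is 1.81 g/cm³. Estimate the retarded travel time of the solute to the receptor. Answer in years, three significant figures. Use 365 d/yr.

20.8 years

Hydraulic gradient i = (271.24 − 271.17) / 45.5 = 0.07 / 45.5 = 0.001538
Darcy flux q = K·i = 24.0 × 0.001538 = 0.03692 m/d
v_s = q/n_e = 0.03692/0.07 = 0.5275 m/d
Retardation R = 1 + ρ_b·K_d/n = 1 + 1.81×2.3/0.07 = 60.47
Contaminant velocity v_c = v/R = 0.5275/60.47 = 0.008723 m/d
t = L/v_c = 66.2/0.008723 = 7589 d
   = 7589/365 = 20.8 yr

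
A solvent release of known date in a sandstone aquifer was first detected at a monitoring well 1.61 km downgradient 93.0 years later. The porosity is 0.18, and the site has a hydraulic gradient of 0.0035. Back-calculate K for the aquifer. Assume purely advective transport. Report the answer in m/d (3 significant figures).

2.44 m/d

t = 93.0 years = 33950 d
L = 1.61 km = 1610 m
v = L / t = 1610 / 33950 = 0.04743 m/d
K = v · n / i = 0.04743 × 0.18 / 0.0035 = 2.44 m/d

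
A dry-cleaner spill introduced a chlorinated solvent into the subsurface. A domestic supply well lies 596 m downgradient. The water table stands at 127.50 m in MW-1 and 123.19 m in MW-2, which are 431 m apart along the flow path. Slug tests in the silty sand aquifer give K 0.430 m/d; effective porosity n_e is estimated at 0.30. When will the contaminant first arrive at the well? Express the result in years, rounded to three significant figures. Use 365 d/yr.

114 years

Hydraulic gradient i = (127.50 − 123.19) / 431 = 4.31 / 431 = 0.01000
q = Ki = 0.430 × 0.01000 = 0.004300 m/d
Average linear velocity = 0.004300 / 0.30 = 0.01433 m/d
t = L / v = 596 / 0.01433 = 41580 d
   = 41580 / 365 = 114 yr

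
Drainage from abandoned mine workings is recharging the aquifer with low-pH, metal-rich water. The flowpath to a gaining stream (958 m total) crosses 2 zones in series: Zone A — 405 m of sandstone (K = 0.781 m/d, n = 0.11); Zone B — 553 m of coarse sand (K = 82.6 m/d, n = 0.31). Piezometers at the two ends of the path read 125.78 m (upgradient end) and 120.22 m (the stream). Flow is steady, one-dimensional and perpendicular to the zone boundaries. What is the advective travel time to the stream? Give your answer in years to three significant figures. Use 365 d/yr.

Total head drop ΔH = 125.78 − 120.22 = 5.56 m
Steady 1-D flow in series ⇒ the Darcy flux q is identical in every zone and the zone head losses add (resistances L/K in series).
Σ(L/K) = 405/0.781 + 553/82.6 = 518.6 + 6.695 = 525.3 d
q = ΔH / Σ(L/K) = 5.56 / 525.3 = 0.01059 m/d (same in every zone)
Zone A: v = q/n = 0.01059/0.11 = 0.09623 m/d → t_A = 405/0.09623 = 4209 d
Zone B: v = q/n = 0.01059/0.31 = 0.03415 m/d → t_B = 553/0.03415 = 16200 d
Total t = 4209 + 16200 = 20400 d
   = 20400 / 365 = 55.9 yr

55.9 years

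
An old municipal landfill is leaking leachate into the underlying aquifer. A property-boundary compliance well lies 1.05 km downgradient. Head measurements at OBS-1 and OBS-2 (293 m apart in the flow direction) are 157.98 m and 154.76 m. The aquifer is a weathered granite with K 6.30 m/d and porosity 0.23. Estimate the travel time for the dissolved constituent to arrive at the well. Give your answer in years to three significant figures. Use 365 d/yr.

9.56 years

Hydraulic gradient i = (157.98 − 154.76) / 293 = 3.22 / 293 = 0.01099
Darcy flux q = K·i = 6.30 × 0.01099 = 0.06924 m/d
Average linear velocity = 0.06924 / 0.23 = 0.3010 m/d
L = 1.05 km = 1050 m
t = L / v = 1050 / 0.3010 = 3488 d
   = 3488 / 365 = 9.56 yr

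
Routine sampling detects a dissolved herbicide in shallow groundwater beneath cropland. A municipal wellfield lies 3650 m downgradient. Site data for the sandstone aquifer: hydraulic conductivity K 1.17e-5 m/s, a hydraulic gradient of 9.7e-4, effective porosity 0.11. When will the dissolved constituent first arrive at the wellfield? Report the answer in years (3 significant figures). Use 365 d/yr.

K = 1.17e-5 m/s × 86400 s/d = 1.011 m/d
Darcy flux q = K·i = 1.011 × 9.7e-4 = 9.806e-4 m/d
v_s = q/n_e = 9.806e-4/0.11 = 0.008914 m/d
t = L / v = 3650 / 0.008914 = 409500 d
   = 409500 / 365 = 1120 yr

1120 years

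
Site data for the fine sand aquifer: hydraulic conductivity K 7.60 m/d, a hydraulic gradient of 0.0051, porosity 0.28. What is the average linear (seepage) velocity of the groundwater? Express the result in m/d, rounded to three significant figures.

q = Ki = 7.60 × 0.0051 = 0.03876 m/d
Seepage velocity v = q / n = 0.03876 / 0.28 = 0.1384 m/d

0.138 m/d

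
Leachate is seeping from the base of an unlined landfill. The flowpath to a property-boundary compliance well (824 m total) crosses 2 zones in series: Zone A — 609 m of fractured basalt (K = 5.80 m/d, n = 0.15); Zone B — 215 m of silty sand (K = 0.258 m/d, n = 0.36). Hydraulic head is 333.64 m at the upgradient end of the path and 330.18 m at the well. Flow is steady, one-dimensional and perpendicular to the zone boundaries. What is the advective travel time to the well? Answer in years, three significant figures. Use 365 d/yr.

125 years

Total head drop ΔH = 333.64 − 330.18 = 3.46 m
Steady 1-D flow in series ⇒ the Darcy flux q is identical in every zone and the zone head losses add (resistances L/K in series).
Σ(L/K) = 609/5.80 + 215/0.258 = 105.0 + 833.3 = 938.3 d
q = ΔH / Σ(L/K) = 3.46 / 938.3 = 0.003687 m/d (same in every zone)
Zone A: v = q/n = 0.003687/0.15 = 0.02458 m/d → t_A = 609/0.02458 = 24770 d
Zone B: v = q/n = 0.003687/0.36 = 0.01024 m/d → t_B = 215/0.01024 = 20990 d
Total t = 24770 + 20990 = 45760 d
   = 45760 / 365 = 125 yr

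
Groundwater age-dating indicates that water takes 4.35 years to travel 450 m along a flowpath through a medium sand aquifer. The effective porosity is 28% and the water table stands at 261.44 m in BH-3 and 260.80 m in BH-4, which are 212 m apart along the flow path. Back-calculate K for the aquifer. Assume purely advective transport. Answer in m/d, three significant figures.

26.3 m/d

Hydraulic gradient i = (261.44 − 260.80) / 212 = 0.64 / 212 = 0.003019
t = 4.35 years = 1588 d
v = L / t = 450 / 1588 = 0.2834 m/d
K = v · n / i = 0.2834 × 0.28 / 0.003019 = 26.3 m/d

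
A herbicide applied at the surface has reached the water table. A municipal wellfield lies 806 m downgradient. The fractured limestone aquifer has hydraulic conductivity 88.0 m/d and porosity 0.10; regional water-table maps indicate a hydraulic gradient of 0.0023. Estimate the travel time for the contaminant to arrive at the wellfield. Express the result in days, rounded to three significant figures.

398 days

Darcy flux q = K·i = 88.0 × 0.0023 = 0.2024 m/d
v_s = q/n_e = 0.2024/0.10 = 2.024 m/d
t = L / v = 806 / 2.024 = 398.2 d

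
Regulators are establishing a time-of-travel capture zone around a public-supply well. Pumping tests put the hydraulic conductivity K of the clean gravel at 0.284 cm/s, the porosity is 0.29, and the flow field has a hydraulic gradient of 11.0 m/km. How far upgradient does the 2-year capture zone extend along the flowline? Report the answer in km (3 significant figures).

K = 0.284 cm/s × 864 = 245.4 m/d
Darcy flux q = K·i = 245.4 × 0.011 = 2.699 m/d
v_s = q/n_e = 2.699/0.29 = 9.307 m/d
T = 2 yr × 365 = 730 d
L = v × T = 9.307 × 730 = 6794 m
   = 6.79 km

6.79 km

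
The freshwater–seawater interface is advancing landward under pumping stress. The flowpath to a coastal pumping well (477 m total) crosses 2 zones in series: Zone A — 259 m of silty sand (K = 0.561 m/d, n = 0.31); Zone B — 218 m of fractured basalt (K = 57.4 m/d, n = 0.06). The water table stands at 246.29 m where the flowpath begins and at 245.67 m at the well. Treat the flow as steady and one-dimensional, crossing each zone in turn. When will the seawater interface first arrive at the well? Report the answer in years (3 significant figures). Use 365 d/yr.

192 years

Total head drop ΔH = 246.29 − 245.67 = 0.62 m
Steady 1-D flow in series ⇒ the Darcy flux q is identical in every zone and the zone head losses add (resistances L/K in series).
Σ(L/K) = 259/0.561 + 218/57.4 = 461.7 + 3.798 = 465.5 d
q = ΔH / Σ(L/K) = 0.62 / 465.5 = 0.001332 m/d (same in every zone)
Zone A: v = q/n = 0.001332/0.31 = 0.004297 m/d → t_A = 259/0.004297 = 60280 d
Zone B: v = q/n = 0.001332/0.06 = 0.02220 m/d → t_B = 218/0.02220 = 9820 d
Total t = 60280 + 9820 = 70100 d
   = 70100 / 365 = 192 yr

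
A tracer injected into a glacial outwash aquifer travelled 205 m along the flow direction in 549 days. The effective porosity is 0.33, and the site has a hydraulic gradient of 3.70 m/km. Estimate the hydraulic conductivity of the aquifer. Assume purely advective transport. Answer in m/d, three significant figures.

v = L / t = 205 / 549 = 0.3734 m/d
K = v · n / i = 0.3734 × 0.33 / 0.0037 = 33.3 m/d

33.3 m/d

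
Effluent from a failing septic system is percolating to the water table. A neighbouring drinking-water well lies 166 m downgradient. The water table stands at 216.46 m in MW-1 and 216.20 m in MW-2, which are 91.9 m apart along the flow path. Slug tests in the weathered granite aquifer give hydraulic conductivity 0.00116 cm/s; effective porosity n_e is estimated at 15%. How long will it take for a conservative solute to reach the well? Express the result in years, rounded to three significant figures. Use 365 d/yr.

24.1 years

Hydraulic gradient i = (216.46 − 216.20) / 91.9 = 0.26 / 91.9 = 0.002829
K = 0.00116 cm/s × 864 = 1.002 m/d
Specific discharge q = 1.002 × 0.002829 = 0.002835 m/d
v_s = q/n_e = 0.002835/0.15 = 0.01890 m/d
t = L / v = 166 / 0.01890 = 8782 d
   = 8782 / 365 = 24.1 yr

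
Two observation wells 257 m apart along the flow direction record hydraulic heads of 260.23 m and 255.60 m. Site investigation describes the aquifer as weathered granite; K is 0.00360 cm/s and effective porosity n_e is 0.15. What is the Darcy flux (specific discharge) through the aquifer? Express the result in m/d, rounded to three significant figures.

Hydraulic gradient i = (260.23 − 255.60) / 257 = 4.63 / 257 = 0.01802
K = 0.00360 cm/s × 864 = 3.110 m/d
Darcy flux q = K·i = 3.110 × 0.01802 = 0.05604 m/d

0.0560 m/d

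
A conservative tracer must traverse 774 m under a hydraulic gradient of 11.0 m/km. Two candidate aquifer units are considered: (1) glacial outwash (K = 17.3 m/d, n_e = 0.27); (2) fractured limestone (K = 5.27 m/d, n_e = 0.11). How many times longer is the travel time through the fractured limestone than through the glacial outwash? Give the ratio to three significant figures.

1.34

Unit 1 (glacial outwash): v = 17.3×0.011/0.27 = 0.7048 m/d, t = 774/0.7048 = 1098 d
Unit 2 (fractured limestone): v = 5.27×0.011/0.11 = 0.5270 m/d, t = 774/0.5270 = 1469 d
t(fractured limestone) / t(glacial outwash) = 1469/1098 = 1.34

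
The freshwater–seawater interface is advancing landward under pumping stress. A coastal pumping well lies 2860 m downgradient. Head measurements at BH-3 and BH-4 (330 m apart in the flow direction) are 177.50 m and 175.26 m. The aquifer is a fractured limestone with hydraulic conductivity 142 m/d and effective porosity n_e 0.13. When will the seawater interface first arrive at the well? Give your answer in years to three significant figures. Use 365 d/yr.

1.06 years

Hydraulic gradient i = (177.50 − 175.26) / 330 = 2.24 / 330 = 0.006788
q = Ki = 142 × 0.006788 = 0.9639 m/d
v = Ki/n = 142·0.006788/0.13 = 7.414 m/d
t = L / v = 2860 / 7.414 = 385.7 d
   = 385.7 / 365 = 1.06 yr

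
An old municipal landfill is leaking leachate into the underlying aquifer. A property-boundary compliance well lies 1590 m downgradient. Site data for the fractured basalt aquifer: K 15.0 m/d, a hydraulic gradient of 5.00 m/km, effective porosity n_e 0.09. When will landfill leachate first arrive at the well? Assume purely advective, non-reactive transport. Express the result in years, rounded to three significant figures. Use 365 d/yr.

q = Ki = 15.0 × 0.0050 = 0.07500 m/d
Seepage velocity v = q / n = 0.07500 / 0.09 = 0.8333 m/d
t = L / v = 1590 / 0.8333 = 1908 d
   = 1908 / 365 = 5.23 yr

5.23 years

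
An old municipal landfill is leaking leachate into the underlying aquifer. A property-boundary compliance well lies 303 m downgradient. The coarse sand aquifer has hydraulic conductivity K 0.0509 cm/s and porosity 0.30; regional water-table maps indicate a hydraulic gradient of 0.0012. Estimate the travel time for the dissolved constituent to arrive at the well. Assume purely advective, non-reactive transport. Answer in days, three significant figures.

1720 days

K = 0.0509 cm/s × 864 = 43.98 m/d
Specific discharge q = 43.98 × 0.0012 = 0.05277 m/d
Seepage velocity v = q / n = 0.05277 / 0.30 = 0.1759 m/d
t = L / v = 303 / 0.1759 = 1722 d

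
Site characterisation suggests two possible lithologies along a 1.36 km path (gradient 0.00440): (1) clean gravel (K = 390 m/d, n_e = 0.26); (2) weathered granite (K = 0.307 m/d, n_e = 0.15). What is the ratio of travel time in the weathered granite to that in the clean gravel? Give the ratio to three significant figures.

Unit 1 (clean gravel): v = 390×0.0044/0.26 = 6.600 m/d, t = 1360/6.600 = 206.1 d
Unit 2 (weathered granite): v = 0.307×0.0044/0.15 = 0.009005 m/d, t = 1360/0.009005 = 151000 d
t(weathered granite) / t(clean gravel) = 151000/206.1 = 733

733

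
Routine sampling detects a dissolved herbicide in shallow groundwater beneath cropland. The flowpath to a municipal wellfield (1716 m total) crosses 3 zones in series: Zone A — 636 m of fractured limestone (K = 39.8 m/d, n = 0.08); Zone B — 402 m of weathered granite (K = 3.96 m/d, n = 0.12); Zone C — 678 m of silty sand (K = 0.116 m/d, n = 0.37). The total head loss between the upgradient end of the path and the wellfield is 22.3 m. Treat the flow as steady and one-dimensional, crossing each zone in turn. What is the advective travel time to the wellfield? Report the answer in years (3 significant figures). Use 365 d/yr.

Continuity: the same q passes through each zone, so ΔH = q·Σ(L_j/K_j) — the zones act as resistances in series.
Σ(L/K) = 636/39.8 + 402/3.96 + 678/0.116 = 15.98 + 101.5 + 5845 = 5962 d
q = ΔH / Σ(L/K) = 22.3 / 5962 = 0.003740 m/d (same in every zone)
Zone A: v = q/n = 0.003740/0.08 = 0.04675 m/d → t_A = 636/0.04675 = 13600 d
Zone B: v = q/n = 0.003740/0.12 = 0.03117 m/d → t_B = 402/0.03117 = 12900 d
Zone C: v = q/n = 0.003740/0.37 = 0.01011 m/d → t_C = 678/0.01011 = 67070 d
Total t = 13600 + 12900 + 67070 = 93570 d
   = 93570 / 365 = 256 yr

256 years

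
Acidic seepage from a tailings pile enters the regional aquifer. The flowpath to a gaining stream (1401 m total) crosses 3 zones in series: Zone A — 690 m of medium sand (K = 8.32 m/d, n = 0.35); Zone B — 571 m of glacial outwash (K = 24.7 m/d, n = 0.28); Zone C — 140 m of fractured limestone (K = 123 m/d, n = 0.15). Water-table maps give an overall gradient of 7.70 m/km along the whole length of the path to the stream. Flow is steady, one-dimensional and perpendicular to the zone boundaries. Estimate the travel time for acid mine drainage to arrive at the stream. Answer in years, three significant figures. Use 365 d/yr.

Continuity: the same q passes through each zone, so ΔH = q·Σ(L_j/K_j) — the zones act as resistances in series.
Σ(L/K) = 690/8.32 + 571/24.7 + 140/123 = 82.93 + 23.12 + 1.138 = 107.2 d
K_eq = L_total / Σ(L/K) = 1401 / 107.2 = 13.07 m/d
q = K_eq · i = 13.07 × 0.0077 = 0.1006 m/d (same in every zone)
Zone A: v = q/n = 0.1006/0.35 = 0.2876 m/d → t_A = 690/0.2876 = 2400 d
Zone B: v = q/n = 0.1006/0.28 = 0.3594 m/d → t_B = 571/0.3594 = 1589 d
Zone C: v = q/n = 0.1006/0.15 = 0.6710 m/d → t_C = 140/0.6710 = 208.7 d
Total t = 2400 + 1589 + 208.7 = 4197 d
   = 4197 / 365 = 11.5 yr

11.5 years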